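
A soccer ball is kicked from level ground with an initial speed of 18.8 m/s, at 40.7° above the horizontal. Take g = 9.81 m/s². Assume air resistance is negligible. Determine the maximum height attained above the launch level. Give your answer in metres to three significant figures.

Components: vₓ = 18.80 cos 40.7° = 14.25 m/s, v_y0 = 18.80 sin 40.7° = 12.26 m/s.
At the apex v_y = 0, so H = v_y0²/(2g) = 12.26²/19.62 = 7.660 m.

7.66 m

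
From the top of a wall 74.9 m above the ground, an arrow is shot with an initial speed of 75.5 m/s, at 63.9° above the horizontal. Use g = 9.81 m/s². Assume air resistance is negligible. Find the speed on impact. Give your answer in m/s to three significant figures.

Resolve: vₓ = 75.50 cos 63.9° = 33.22 m/s and v_y0 = 75.50 sin 63.9° = 67.80 m/s.
Vertical motion (up positive, ground at y = 0): 4.905 t² − (67.80) t − 74.9 = 0, so t = (67.80 + √(67.80² + 2·9.81·74.9)) / 9.81 = (67.80 + 77.89) / 9.81 = 14.85 s.
Vertical velocity at impact: v_y = v_y0 − g t = 67.80 − 9.81 × 14.85 = −77.89 m/s.
Speed: |v| = √(vₓ² + v_y²) = √(33.22² + 77.89²) = 84.67 m/s.

84.7 m/s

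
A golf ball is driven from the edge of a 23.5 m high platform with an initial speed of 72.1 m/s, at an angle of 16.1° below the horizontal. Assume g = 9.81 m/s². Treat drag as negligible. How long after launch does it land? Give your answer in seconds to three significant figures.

Horizontal component vₓ = 72.10 cos 16.1° = 69.27 m/s; vertical v_y0 = −19.99 m/s (downward).
Vertical motion (up positive, ground at y = 0): 4.905 t² − (−19.99) t − 23.5 = 0, so t = (−19.99 + √(19.99² + 2·9.81·23.5)) / 9.81 = (−19.99 + 29.34) / 9.81 = 0.9527 s.

0.953 s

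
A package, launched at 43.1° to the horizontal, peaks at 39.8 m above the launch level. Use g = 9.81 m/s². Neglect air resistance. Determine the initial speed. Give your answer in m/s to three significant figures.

40.9 m/s

At the peak v_y = 0, so v_y0 = √(2gH) = √(2 × 9.81 × 39.8) = 27.94 m/s.
v_y0 = v₀ sin θ ⇒ v₀ = 27.94 / sin 43.1° = 40.90 m/s.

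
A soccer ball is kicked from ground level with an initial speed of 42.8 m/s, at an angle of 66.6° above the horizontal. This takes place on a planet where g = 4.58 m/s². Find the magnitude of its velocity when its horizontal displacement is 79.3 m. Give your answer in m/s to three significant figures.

24.7 m/s

Components: vₓ = 42.80 cos 66.6° = 17.00 m/s, v_y0 = 42.80 sin 66.6° = 39.28 m/s.
x = vₓ t ⇒ t = 79.3/17.00 = 4.665 s.
Vertical velocity there: v_y = v_y0 − g t = 39.28 − 4.58 × 4.665 = 17.91 m/s.
Speed: √(vₓ² + v_y²) = √(17.00² + 17.91²) = 24.69 m/s.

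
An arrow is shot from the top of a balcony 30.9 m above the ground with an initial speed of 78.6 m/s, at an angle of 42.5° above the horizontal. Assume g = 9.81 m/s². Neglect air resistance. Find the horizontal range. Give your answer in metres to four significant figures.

Components: vₓ = 78.60 cos 42.5° = 57.95 m/s, v_y0 = 78.60 sin 42.5° = 53.10 m/s.
Vertical motion (up positive, ground at y = 0): 4.905 t² − (53.10) t − 30.9 = 0, so t = (53.10 + √(53.10² + 2·9.81·30.9)) / 9.81 = (53.10 + 58.53) / 9.81 = 11.38 s.
Horizontal distance: R = vₓ t = 57.95 × 11.38 = 659.4 m.

659.4 m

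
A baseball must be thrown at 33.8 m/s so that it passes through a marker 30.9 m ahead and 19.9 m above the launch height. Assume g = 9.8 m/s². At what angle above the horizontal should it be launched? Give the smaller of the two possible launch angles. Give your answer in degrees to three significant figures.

41.3°

Trajectory: y = x tanθ − g x² (1 + tan²θ)/(2v₀²). With x = 30.9, y = 19.9, v₀ = 33.8, g = 9.80:
4.095 tan²θ − 30.9 tanθ + (24.00) = 0.
tanθ = [30.9 ± √(30.9² − 4 × 4.095 × (24.00))] / (2 × 4.095) = (30.9 ± 23.70) / 8.190, giving tanθ = 0.8789 or 6.666.
θ = 41.31° or 81.47°; the smaller is 41.31°.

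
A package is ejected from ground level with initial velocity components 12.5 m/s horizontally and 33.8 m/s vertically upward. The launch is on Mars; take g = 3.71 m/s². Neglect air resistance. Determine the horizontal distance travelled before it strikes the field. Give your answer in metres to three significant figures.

Flight time T = 2 v_y0 / g = 18.22 s.
Range: R = vₓ T = 12.50 × 18.22 = 227.8 m.

228 m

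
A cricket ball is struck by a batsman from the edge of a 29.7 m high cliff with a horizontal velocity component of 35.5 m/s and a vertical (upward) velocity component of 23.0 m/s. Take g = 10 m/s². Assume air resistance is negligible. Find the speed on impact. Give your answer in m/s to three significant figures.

With up positive and y = 0 at the ground: y(t) = 29.7 + (23.00) t − 5.000 t². Setting y = 0 and taking the positive root: t = [23.00 + √(23.00² + 2·10.0·29.7)] / 10.0 = (23.00 + 33.51) / 10.0 = 5.651 s.
Vertical velocity at impact: v_y = v_y0 − g t = 23.00 − 10.0 × 5.651 = −33.51 m/s.
Speed: |v| = √(vₓ² + v_y²) = √(35.50² + 33.51²) = 48.82 m/s.

48.8 m/s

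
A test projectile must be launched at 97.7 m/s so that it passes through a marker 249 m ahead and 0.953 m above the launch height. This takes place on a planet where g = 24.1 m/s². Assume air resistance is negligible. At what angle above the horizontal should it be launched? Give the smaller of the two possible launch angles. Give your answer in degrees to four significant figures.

Trajectory: y = x tanθ − g x² (1 + tan²θ)/(2v₀²). With x = 249, y = 0.953, v₀ = 97.7, g = 24.1:
78.27 tan²θ − 249 tanθ + (79.22) = 0.
tanθ = [249 ± √(249² − 4 × 78.27 × (79.22))] / (2 × 78.27) = (249 ± 192.9) / 156.5, giving tanθ = 0.3586 or 2.823.
θ = 19.73° or 70.49°; the smaller is 19.73°.

19.73°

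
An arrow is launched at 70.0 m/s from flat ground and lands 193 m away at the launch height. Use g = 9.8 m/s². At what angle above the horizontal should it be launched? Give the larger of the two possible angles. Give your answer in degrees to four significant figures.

Level-ground range R = v₀² sin(2θ)/g ⇒ sin(2θ) = gR/v₀² = 9.80 × 193 / 70.0² = 0.3860.
2θ = 22.71° or 180° − 22.71° = 157.3°, so θ = 11.35° or 78.65°.
The larger angle is 78.65°.

78.65°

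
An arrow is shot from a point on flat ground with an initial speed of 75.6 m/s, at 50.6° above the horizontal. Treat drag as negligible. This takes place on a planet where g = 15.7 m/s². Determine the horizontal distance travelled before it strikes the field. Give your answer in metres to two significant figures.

360 m

Horizontal component vₓ = 75.60 cos 50.6° = 47.99 m/s; vertical v_y0 = 75.60 sin 50.6° = 58.42 m/s.
Flight time T = 2 v_y0 / g = 7.442 s.
Range: R = vₓ T = 47.99 × 7.442 = 357.1 m.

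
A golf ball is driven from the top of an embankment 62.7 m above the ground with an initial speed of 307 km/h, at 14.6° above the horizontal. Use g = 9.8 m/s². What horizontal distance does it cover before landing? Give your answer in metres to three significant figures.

527 m

Convert: 307 km/h = 307/3.6 = 85.28 m/s.
vₓ = 85.28 cos 14.6° = 82.52 m/s; v_y0 = 85.28 sin 14.6° = 21.50 m/s.
Vertical motion (up positive, ground at y = 0): 4.900 t² − (21.50) t − 62.7 = 0, so t = (21.50 + √(21.50² + 2·9.80·62.7)) / 9.80 = (21.50 + 41.12) / 9.80 = 6.390 s.
Horizontal distance: R = vₓ t = 82.52 × 6.390 = 527.3 m.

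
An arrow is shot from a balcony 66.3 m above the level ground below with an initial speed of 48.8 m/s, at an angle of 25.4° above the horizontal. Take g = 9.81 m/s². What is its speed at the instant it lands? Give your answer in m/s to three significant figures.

Components: vₓ = 48.80 cos 25.4° = 44.08 m/s, v_y0 = 48.80 sin 25.4° = 20.93 m/s.
With up positive and y = 0 at the ground: y(t) = 66.3 + (20.93) t − 4.905 t². Setting y = 0 and taking the positive root: t = [20.93 + √(20.93² + 2·9.81·66.3)] / 9.81 = (20.93 + 41.70) / 9.81 = 6.385 s.
Vertical velocity at impact: v_y = v_y0 − g t = 20.93 − 9.81 × 6.385 = −41.70 m/s.
Speed: |v| = √(vₓ² + v_y²) = √(44.08² + 41.70²) = 60.68 m/s.

60.7 m/s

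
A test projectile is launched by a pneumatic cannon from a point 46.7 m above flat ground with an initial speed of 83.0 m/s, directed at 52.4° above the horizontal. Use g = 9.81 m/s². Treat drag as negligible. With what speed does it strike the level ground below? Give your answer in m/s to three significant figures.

Components: vₓ = 83.00 cos 52.4° = 50.64 m/s, v_y0 = 83.00 sin 52.4° = 65.76 m/s.
With up positive and y = 0 at the ground: y(t) = 46.7 + (65.76) t − 4.905 t². Setting y = 0 and taking the positive root: t = [65.76 + √(65.76² + 2·9.81·46.7)] / 9.81 = (65.76 + 72.39) / 9.81 = 14.08 s.
Vertical velocity at impact: v_y = v_y0 − g t = 65.76 − 9.81 × 14.08 = −72.39 m/s.
Speed: |v| = √(vₓ² + v_y²) = √(50.64² + 72.39²) = 88.35 m/s.

88.3 m/s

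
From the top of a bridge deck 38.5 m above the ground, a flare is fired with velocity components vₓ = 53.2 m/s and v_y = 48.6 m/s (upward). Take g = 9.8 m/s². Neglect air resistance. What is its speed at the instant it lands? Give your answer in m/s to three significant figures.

77.1 m/s

The projectile lands when y = 38.5 + (48.60) t − ½·9.80·t² = 0. Positive root: t = (48.60 + √(48.60² + 2·9.80·38.5)) / 9.80 = (48.60 + 55.83) / 9.80 = 10.66 s.
Vertical velocity at impact: v_y = v_y0 − g t = 48.60 − 9.80 × 10.66 = −55.83 m/s.
Speed: |v| = √(vₓ² + v_y²) = √(53.20² + 55.83²) = 77.12 m/s.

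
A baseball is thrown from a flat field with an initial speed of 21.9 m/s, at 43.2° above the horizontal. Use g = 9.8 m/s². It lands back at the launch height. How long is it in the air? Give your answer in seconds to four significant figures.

3.060 s

Components: vₓ = 21.90 cos 43.2° = 15.96 m/s, v_y0 = 21.90 sin 43.2° = 14.99 m/s.
Landing at launch height ⇒ T = 2 v_y0 / g = 2 × 14.99 / 9.80 = 3.060 s.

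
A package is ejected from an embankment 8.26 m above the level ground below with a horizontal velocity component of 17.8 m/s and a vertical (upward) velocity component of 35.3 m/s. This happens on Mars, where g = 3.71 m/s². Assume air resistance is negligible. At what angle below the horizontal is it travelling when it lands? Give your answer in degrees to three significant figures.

63.8°

The projectile lands when y = 8.26 + (35.30) t − ½·3.71·t² = 0. Positive root: t = (35.30 + √(35.30² + 2·3.71·8.26)) / 3.71 = (35.30 + 36.16) / 3.71 = 19.26 s.
At impact: v_y = v_y0 − g t = −36.16 m/s; vₓ = 17.80 m/s.
Angle below horizontal: arctan(|v_y|/vₓ) = arctan(36.16/17.80) = 63.79°.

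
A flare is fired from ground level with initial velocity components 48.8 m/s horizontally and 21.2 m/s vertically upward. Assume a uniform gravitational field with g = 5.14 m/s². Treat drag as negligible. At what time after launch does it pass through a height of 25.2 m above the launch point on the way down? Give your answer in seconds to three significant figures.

Height y(t) = 21.20 t − 2.570 t² = 25.2 gives 2.570 t² − 21.20 t + 25.2 = 0.
t = [21.20 ± √(21.20² − 2·5.14·25.2)] / 5.14 = (21.20 ± 13.80) / 5.14, so t = 1.440 s or t = 6.809 s.
The descending-branch root is 6.809 s.

6.81 s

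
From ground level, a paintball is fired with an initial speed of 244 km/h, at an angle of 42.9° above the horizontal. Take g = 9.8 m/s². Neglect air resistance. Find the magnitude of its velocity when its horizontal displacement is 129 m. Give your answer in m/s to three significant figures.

53.8 m/s

Convert: 244 km/h = 244/3.6 = 67.78 m/s.
Horizontal component vₓ = 67.78 cos 42.9° = 49.65 m/s; vertical v_y0 = 67.78 sin 42.9° = 46.14 m/s.
x = vₓ t ⇒ t = 129/49.65 = 2.598 s.
Vertical velocity there: v_y = v_y0 − g t = 46.14 − 9.80 × 2.598 = 20.68 m/s.
Speed: √(vₓ² + v_y²) = √(49.65² + 20.68²) = 53.78 m/s.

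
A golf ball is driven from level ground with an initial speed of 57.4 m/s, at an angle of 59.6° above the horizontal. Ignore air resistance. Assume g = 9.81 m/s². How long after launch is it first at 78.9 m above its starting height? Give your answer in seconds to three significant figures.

1.98 s

Components: vₓ = 57.40 cos 59.6° = 29.05 m/s, v_y0 = 57.40 sin 59.6° = 49.51 m/s.
Height y(t) = 49.51 t − 4.905 t² = 78.9 gives 4.905 t² − 49.51 t + 78.9 = 0.
t = [49.51 ± √(49.51² − 2·9.81·78.9)] / 9.81 = (49.51 ± 30.05) / 9.81, so t = 1.983 s or t = 8.110 s.
The first (ascending) time is 1.983 s.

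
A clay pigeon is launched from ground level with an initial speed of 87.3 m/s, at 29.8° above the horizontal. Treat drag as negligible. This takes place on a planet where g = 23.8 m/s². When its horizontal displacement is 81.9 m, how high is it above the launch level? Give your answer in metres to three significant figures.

Horizontal component vₓ = 87.30 cos 29.8° = 75.76 m/s; vertical v_y0 = 87.30 sin 29.8° = 43.39 m/s.
At x = 81.9 m, t = x/vₓ = 81.9/75.76 = 1.081 s.
Height: y = v_y0 t − ½ g t² = 43.39 × 1.081 − 11.90 × 1.081² = 46.90 − 13.91 = 33.00 m.

33.0 m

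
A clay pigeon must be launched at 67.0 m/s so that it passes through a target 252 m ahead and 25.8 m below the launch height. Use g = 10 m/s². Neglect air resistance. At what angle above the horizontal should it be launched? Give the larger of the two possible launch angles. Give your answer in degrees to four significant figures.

Trajectory: y = x tanθ − g x² (1 + tan²θ)/(2v₀²). With x = 252, y = −25.8, v₀ = 67.0, g = 10.0:
70.73 tan²θ − 252 tanθ + (44.93) = 0.
tanθ = [252 ± √(252² − 4 × 70.73 × (44.93))] / (2 × 70.73) = (252 ± 225.4) / 141.5, giving tanθ = 0.1883 or 3.374.
θ = 10.66° or 73.49°; the larger is 73.49°.

73.49°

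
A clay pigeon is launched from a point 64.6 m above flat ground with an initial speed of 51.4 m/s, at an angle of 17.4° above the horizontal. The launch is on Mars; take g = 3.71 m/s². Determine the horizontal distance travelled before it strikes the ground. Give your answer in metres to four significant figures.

vₓ = 51.40 cos 17.4° = 49.05 m/s; v_y0 = 51.40 sin 17.4° = 15.37 m/s.
Vertical motion (up positive, ground at y = 0): 1.855 t² − (15.37) t − 64.6 = 0, so t = (15.37 + √(15.37² + 2·3.71·64.6)) / 3.71 = (15.37 + 26.75) / 3.71 = 11.35 s.
Horizontal distance: R = vₓ t = 49.05 × 11.35 = 556.9 m.

556.9 m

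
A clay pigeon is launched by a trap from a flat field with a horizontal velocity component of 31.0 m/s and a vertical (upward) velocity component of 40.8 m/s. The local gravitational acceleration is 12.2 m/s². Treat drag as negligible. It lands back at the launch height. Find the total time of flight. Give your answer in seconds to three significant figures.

Landing at launch height ⇒ T = 2 v_y0 / g = 2 × 40.80 / 12.2 = 6.689 s.

6.69 s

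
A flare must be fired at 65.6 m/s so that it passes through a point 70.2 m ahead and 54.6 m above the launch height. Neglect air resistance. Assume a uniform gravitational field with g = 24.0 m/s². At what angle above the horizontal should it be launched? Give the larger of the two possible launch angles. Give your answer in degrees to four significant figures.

Trajectory: y = x tanθ − g x² (1 + tan²θ)/(2v₀²). With x = 70.2, y = 54.6, v₀ = 65.6, g = 24.0:
13.74 tan²θ − 70.2 tanθ + (68.34) = 0.
tanθ = [70.2 ± √(70.2² − 4 × 13.74 × (68.34))] / (2 × 13.74) = (70.2 ± 34.23) / 27.48, giving tanθ = 1.309 or 3.800.
θ = 52.62° or 75.25°; the larger is 75.25°.

75.25°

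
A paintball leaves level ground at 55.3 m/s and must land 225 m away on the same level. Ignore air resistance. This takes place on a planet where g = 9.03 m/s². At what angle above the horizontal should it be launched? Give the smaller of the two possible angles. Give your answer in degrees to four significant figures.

R = v₀² sin 2θ / g gives sin 2θ = gR/v₀² = 9.03·225/55.3² = 0.6644.
2θ = 41.64° or 180° − 41.64° = 138.4°, so θ = 20.82° or 69.18°.
The smaller angle is 20.82°.

20.82°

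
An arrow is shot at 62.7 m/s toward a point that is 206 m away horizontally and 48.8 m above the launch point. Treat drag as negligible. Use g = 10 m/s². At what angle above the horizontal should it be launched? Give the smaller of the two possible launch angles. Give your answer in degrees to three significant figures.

Trajectory: y = x tanθ − g x² (1 + tan²θ)/(2v₀²). With x = 206, y = 48.8, v₀ = 62.7, g = 10.0:
53.97 tan²θ − 206 tanθ + (102.8) = 0.
tanθ = [206 ± √(206² − 4 × 53.97 × (102.8))] / (2 × 53.97) = (206 ± 142.3) / 107.9, giving tanθ = 0.5901 or 3.227.
θ = 30.55° or 72.78°; the smaller is 30.55°.

30.5°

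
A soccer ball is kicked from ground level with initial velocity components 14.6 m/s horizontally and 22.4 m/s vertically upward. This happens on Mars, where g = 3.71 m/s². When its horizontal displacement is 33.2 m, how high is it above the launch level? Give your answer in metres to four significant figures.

At x = 33.2 m, t = x/vₓ = 33.2/14.60 = 2.274 s.
Height: y = v_y0 t − ½ g t² = 22.40 × 2.274 − 1.855 × 2.274² = 50.94 − 9.592 = 41.34 m.

41.34 m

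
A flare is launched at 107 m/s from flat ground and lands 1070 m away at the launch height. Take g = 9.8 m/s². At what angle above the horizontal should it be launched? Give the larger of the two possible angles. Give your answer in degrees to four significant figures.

Level-ground range R = v₀² sin(2θ)/g ⇒ sin(2θ) = gR/v₀² = 9.80 × 1070 / 107² = 0.9159.
2θ = 66.33° or 180° − 66.33° = 113.7°, so θ = 33.17° or 56.83°.
The larger angle is 56.83°.

56.83°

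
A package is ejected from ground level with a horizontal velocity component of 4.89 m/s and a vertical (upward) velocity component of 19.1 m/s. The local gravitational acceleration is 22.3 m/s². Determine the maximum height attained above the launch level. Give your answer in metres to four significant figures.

Peak height H = v_y0² / (2g) = 364.81 / 44.60 = 8.180 m.

8.180 m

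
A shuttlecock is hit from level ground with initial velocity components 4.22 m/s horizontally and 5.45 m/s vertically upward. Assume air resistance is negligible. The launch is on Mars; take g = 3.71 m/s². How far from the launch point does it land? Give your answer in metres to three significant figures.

12.4 m

Flight time T = 2 v_y0 / g = 2.938 s.
Range: R = vₓ T = 4.220 × 2.938 = 12.40 m.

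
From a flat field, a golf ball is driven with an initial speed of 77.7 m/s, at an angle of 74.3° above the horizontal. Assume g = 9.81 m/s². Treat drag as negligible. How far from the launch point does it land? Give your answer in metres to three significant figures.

Horizontal component vₓ = 77.70 cos 74.3° = 21.03 m/s; vertical v_y0 = 77.70 sin 74.3° = 74.80 m/s.
Time aloft: T = 2 v_y0 / g = 2 × 74.80 / 9.81 = 15.25 s.
Range: R = vₓ T = 21.03 × 15.25 = 320.6 m.

321 m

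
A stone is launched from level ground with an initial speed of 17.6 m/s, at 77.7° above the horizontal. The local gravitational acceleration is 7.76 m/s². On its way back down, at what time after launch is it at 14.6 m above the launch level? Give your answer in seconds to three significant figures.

vₓ = 17.60 cos 77.7° = 3.749 m/s; v_y0 = 17.60 sin 77.7° = 17.20 m/s.
Require v_y0 t − ½ g t² = 14.6, i.e. 3.880 t² − 17.20 t + 14.6 = 0.
Quadratic formula: t = (17.20 ± √69.110) / 7.76 = (17.20 ± 8.313) / 7.76 → t = 1.145 s or 3.287 s.
The descending-branch root is 3.287 s.

3.29 s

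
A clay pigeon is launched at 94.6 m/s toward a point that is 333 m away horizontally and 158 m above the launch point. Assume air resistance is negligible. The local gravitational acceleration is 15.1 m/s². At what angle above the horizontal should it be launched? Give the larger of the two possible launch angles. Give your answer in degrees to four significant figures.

Trajectory: y = x tanθ − g x² (1 + tan²θ)/(2v₀²). With x = 333, y = 158, v₀ = 94.6, g = 15.1:
93.55 tan²θ − 333 tanθ + (251.6) = 0.
tanθ = [333 ± √(333² − 4 × 93.55 × (251.6))] / (2 × 93.55) = (333 ± 129.4) / 187.1, giving tanθ = 1.088 or 2.472.
θ = 47.41° or 67.97°; the larger is 67.97°.

67.97°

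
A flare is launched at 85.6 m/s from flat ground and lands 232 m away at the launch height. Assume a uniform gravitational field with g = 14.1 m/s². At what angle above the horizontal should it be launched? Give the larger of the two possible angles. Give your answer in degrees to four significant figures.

R = v₀² sin 2θ / g gives sin 2θ = gR/v₀² = 14.1·232/85.6² = 0.4464.
2θ = 26.52° or 180° − 26.52° = 153.5°, so θ = 13.26° or 76.74°.
The larger angle is 76.74°.

76.74°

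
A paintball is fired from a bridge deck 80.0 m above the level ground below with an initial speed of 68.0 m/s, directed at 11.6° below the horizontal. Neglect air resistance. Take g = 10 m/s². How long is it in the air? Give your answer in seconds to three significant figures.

2.86 s

vₓ = 68.00 cos 11.6° = 66.61 m/s; v_y0 = −13.67 m/s (downward).
With up positive and y = 0 at the ground: y(t) = 80.0 + (−13.67) t − 5.000 t². Setting y = 0 and taking the positive root: t = [−13.67 + √(13.67² + 2·10.0·80.0)] / 10.0 = (−13.67 + 42.27) / 10.0 = 2.860 s.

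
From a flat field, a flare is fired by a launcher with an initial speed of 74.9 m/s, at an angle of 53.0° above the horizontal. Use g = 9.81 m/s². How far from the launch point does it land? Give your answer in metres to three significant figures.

550 m

vₓ = 74.90 cos 53.0° = 45.08 m/s; v_y0 = 74.90 sin 53.0° = 59.82 m/s.
Flight time T = 2 v_y0 / g = 12.20 s.
Range: R = vₓ T = 45.08 × 12.20 = 549.7 m.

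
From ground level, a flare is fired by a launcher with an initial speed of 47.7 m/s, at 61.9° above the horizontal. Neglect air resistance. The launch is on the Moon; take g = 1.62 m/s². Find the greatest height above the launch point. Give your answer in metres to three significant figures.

Resolve: vₓ = 47.70 cos 61.9° = 22.47 m/s and v_y0 = 47.70 sin 61.9° = 42.08 m/s.
Peak height H = v_y0² / (2g) = 1770.5 / 3.240 = 546.5 m.

546 m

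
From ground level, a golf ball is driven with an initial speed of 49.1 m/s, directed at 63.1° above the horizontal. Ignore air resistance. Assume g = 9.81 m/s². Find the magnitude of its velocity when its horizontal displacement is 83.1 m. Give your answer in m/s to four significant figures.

23.32 m/s

Components: vₓ = 49.10 cos 63.1° = 22.21 m/s, v_y0 = 49.10 sin 63.1° = 43.79 m/s.
x = vₓ t ⇒ t = 83.1/22.21 = 3.741 s.
Vertical velocity there: v_y = v_y0 − g t = 43.79 − 9.81 × 3.741 = 7.090 m/s.
Speed: √(vₓ² + v_y²) = √(22.21² + 7.090²) = 23.32 m/s.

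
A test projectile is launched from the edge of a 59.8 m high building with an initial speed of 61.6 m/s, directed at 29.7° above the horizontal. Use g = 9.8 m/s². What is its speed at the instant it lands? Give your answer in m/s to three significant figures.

70.5 m/s

Components: vₓ = 61.60 cos 29.7° = 53.51 m/s, v_y0 = 61.60 sin 29.7° = 30.52 m/s.
The projectile lands when y = 59.8 + (30.52) t − ½·9.80·t² = 0. Positive root: t = (30.52 + √(30.52² + 2·9.80·59.8)) / 9.80 = (30.52 + 45.86) / 9.80 = 7.794 s.
Vertical velocity at impact: v_y = v_y0 − g t = 30.52 − 9.80 × 7.794 = −45.86 m/s.
Speed: |v| = √(vₓ² + v_y²) = √(53.51² + 45.86²) = 70.47 m/s.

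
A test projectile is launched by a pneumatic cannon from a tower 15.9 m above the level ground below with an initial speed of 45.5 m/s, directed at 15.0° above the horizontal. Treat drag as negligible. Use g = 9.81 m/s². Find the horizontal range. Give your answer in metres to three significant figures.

Horizontal component vₓ = 45.50 cos 15.0° = 43.95 m/s; vertical v_y0 = 45.50 sin 15.0° = 11.78 m/s.
Vertical motion (up positive, ground at y = 0): 4.905 t² − (11.78) t − 15.9 = 0, so t = (11.78 + √(11.78² + 2·9.81·15.9)) / 9.81 = (11.78 + 21.23) / 9.81 = 3.364 s.
Horizontal distance: R = vₓ t = 43.95 × 3.364 = 147.9 m.

148 m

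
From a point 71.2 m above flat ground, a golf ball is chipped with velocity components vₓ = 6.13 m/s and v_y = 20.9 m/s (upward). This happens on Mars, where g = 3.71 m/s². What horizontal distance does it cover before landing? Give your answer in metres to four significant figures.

85.86 m

Vertical motion (up positive, ground at y = 0): 1.855 t² − (20.90) t − 71.2 = 0, so t = (20.90 + √(20.90² + 2·3.71·71.2)) / 3.71 = (20.90 + 31.07) / 3.71 = 14.01 s.
Horizontal distance: R = vₓ t = 6.130 × 14.01 = 85.86 m.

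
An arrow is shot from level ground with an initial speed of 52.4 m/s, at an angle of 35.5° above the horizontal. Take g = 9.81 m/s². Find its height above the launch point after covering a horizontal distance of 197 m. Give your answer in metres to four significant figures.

Components: vₓ = 52.40 cos 35.5° = 42.66 m/s, v_y0 = 52.40 sin 35.5° = 30.43 m/s.
At x = 197 m, t = x/vₓ = 197/42.66 = 4.618 s.
Height: y = v_y0 t − ½ g t² = 30.43 × 4.618 − 4.905 × 4.618² = 140.5 − 104.6 = 35.92 m.

35.92 m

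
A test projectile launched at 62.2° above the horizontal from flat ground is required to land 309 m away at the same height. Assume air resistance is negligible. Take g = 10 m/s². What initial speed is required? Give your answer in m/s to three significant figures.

61.2 m/s

On level ground R = v₀² sin 2θ / g ⇒ v₀ = √(gR / sin 2θ).
v₀ = √(10.0 × 309 / sin 124.4°) = √(3090 / 0.8251) = √3744.9 = 61.20 m/s.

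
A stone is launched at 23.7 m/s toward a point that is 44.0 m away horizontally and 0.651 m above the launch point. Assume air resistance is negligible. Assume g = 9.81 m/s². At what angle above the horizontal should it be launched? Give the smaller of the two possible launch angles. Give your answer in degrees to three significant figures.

Trajectory: y = x tanθ − g x² (1 + tan²θ)/(2v₀²). With x = 44.0, y = 0.651, v₀ = 23.7, g = 9.81:
16.91 tan²θ − 44.0 tanθ + (17.56) = 0.
tanθ = [44.0 ± √(44.0² − 4 × 16.91 × (17.56))] / (2 × 16.91) = (44.0 ± 27.36) / 33.81, giving tanθ = 0.4921 or 2.111.
θ = 26.20° or 64.65°; the smaller is 26.20°.

26.2°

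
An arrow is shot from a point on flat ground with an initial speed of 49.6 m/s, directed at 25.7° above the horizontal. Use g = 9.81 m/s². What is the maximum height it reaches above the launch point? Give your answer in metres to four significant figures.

Resolve: vₓ = 49.60 cos 25.7° = 44.69 m/s and v_y0 = 49.60 sin 25.7° = 21.51 m/s.
At the apex v_y = 0, so H = v_y0²/(2g) = 21.51²/19.62 = 23.58 m.

23.58 m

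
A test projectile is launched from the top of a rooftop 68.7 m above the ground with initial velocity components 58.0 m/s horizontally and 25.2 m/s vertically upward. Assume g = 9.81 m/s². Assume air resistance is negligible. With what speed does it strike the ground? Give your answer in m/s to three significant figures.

With up positive and y = 0 at the ground: y(t) = 68.7 + (25.20) t − 4.905 t². Setting y = 0 and taking the positive root: t = [25.20 + √(25.20² + 2·9.81·68.7)] / 9.81 = (25.20 + 44.53) / 9.81 = 7.108 s.
Vertical velocity at impact: v_y = v_y0 − g t = 25.20 − 9.81 × 7.108 = −44.53 m/s.
Speed: |v| = √(vₓ² + v_y²) = √(58.00² + 44.53²) = 73.12 m/s.

73.1 m/s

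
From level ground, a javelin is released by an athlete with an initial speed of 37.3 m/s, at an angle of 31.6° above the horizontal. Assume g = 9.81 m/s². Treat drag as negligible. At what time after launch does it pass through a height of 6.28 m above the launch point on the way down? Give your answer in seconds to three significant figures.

3.63 s

Resolve: vₓ = 37.30 cos 31.6° = 31.77 m/s and v_y0 = 37.30 sin 31.6° = 19.54 m/s.
Set y = v_y0 t − ½ g t² = 6.28: 4.905 t² − 19.54 t + 6.28 = 0.
Quadratic formula: t = (19.54 ± √258.78) / 9.81 = (19.54 ± 16.09) / 9.81 → t = 0.3525 s or 3.632 s.
The descending-branch root is 3.632 s.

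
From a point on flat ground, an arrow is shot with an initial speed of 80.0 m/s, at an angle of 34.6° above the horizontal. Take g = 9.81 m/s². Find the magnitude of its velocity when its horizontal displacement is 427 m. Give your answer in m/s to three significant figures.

Horizontal component vₓ = 80.00 cos 34.6° = 65.85 m/s; vertical v_y0 = 80.00 sin 34.6° = 45.43 m/s.
At x = 427 m, t = x/vₓ = 427/65.85 = 6.484 s.
Vertical velocity there: v_y = v_y0 − g t = 45.43 − 9.81 × 6.484 = −18.18 m/s.
Speed: √(vₓ² + v_y²) = √(65.85² + 18.18²) = 68.32 m/s.

68.3 m/s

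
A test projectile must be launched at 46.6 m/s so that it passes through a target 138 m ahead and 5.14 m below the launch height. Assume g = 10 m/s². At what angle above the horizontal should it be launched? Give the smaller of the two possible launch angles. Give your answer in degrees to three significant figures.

Trajectory: y = x tanθ − g x² (1 + tan²θ)/(2v₀²). With x = 138, y = −5.14, v₀ = 46.6, g = 10.0:
43.85 tan²θ − 138 tanθ + (38.71) = 0.
tanθ = [138 ± √(138² − 4 × 43.85 × (38.71))] / (2 × 43.85) = (138 ± 110.7) / 87.70, giving tanθ = 0.3113 or 2.836.
θ = 17.29° or 70.58°; the smaller is 17.29°.

17.3°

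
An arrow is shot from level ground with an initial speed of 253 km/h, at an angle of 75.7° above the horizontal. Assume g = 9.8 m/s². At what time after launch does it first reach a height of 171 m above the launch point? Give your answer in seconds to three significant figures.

Convert: 253 km/h = 253/3.6 = 70.28 m/s.
vₓ = 70.28 cos 75.7° = 17.36 m/s; v_y0 = 70.28 sin 75.7° = 68.10 m/s.
Require v_y0 t − ½ g t² = 171, i.e. 4.900 t² − 68.10 t + 171 = 0.
t = [68.10 ± √(68.10² − 2·9.80·171)] / 9.80 = (68.10 ± 35.86) / 9.80, so t = 3.290 s or t = 10.61 s.
The first (ascending) time is 3.290 s.

3.29 s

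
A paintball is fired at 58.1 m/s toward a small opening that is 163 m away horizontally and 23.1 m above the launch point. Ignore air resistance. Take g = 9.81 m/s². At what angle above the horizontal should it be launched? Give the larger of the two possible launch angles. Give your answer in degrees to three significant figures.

Trajectory: y = x tanθ − g x² (1 + tan²θ)/(2v₀²). With x = 163, y = 23.1, v₀ = 58.1, g = 9.81:
38.61 tan²θ − 163 tanθ + (61.71) = 0.
tanθ = [163 ± √(163² − 4 × 38.61 × (61.71))] / (2 × 38.61) = (163 ± 130.5) / 77.21, giving tanθ = 0.4204 or 3.802.
θ = 22.80° or 75.26°; the larger is 75.26°.

75.3°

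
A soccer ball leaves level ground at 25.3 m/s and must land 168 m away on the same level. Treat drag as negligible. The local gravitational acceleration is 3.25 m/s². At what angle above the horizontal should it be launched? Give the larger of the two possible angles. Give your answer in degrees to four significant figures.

60.73°

Level-ground range R = v₀² sin(2θ)/g ⇒ sin(2θ) = gR/v₀² = 3.25 × 168 / 25.3² = 0.8530.
2θ = 58.54° or 180° − 58.54° = 121.5°, so θ = 29.27° or 60.73°.
The larger angle is 60.73°.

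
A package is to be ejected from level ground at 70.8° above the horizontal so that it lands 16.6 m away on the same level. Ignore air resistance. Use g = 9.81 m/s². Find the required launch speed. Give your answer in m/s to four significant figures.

16.19 m/s

On level ground R = v₀² sin 2θ / g ⇒ v₀ = √(gR / sin 2θ).
v₀ = √(9.81 × 16.6 / sin 141.6°) = √(162.8 / 0.6211) = √262.17 = 16.19 m/s.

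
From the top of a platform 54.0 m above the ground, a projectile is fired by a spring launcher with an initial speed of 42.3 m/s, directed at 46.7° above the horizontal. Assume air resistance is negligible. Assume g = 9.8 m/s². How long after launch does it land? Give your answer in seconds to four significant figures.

7.712 s

Horizontal component vₓ = 42.30 cos 46.7° = 29.01 m/s; vertical v_y0 = 42.30 sin 46.7° = 30.78 m/s.
With up positive and y = 0 at the ground: y(t) = 54.0 + (30.78) t − 4.900 t². Setting y = 0 and taking the positive root: t = [30.78 + √(30.78² + 2·9.80·54.0)] / 9.80 = (30.78 + 44.79) / 9.80 = 7.712 s.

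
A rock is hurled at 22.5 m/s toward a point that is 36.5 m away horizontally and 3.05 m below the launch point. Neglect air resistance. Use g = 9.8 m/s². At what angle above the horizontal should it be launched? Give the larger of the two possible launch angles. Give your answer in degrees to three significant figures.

Trajectory: y = x tanθ − g x² (1 + tan²θ)/(2v₀²). With x = 36.5, y = −3.05, v₀ = 22.5, g = 9.80:
12.89 tan²θ − 36.5 tanθ + (9.845) = 0.
tanθ = [36.5 ± √(36.5² − 4 × 12.89 × (9.845))] / (2 × 12.89) = (36.5 ± 28.71) / 25.79, giving tanθ = 0.3019 or 2.529.
θ = 16.80° or 68.42°; the larger is 68.42°.

68.4°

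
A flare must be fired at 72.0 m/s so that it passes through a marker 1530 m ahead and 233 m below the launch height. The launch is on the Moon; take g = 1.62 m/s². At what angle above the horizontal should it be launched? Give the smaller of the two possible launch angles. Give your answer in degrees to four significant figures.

Trajectory: y = x tanθ − g x² (1 + tan²θ)/(2v₀²). With x = 1530, y = −233, v₀ = 72.0, g = 1.62:
365.8 tan²θ − 1530 tanθ + (132.8) = 0.
tanθ = [1530 ± √(1530² − 4 × 365.8 × (132.8))] / (2 × 365.8) = (1530 ± 1465) / 731.5, giving tanθ = 0.08865 or 4.094.
θ = 5.066° or 76.27°; the smaller is 5.066°.

5.066°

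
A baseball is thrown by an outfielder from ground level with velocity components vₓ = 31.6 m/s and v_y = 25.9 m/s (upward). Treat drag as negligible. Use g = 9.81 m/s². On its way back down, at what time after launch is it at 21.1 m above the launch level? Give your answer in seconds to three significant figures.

Require v_y0 t − ½ g t² = 21.1, i.e. 4.905 t² − 25.90 t + 21.1 = 0.
Quadratic formula: t = (25.90 ± √256.83) / 9.81 = (25.90 ± 16.03) / 9.81 → t = 1.007 s or 4.274 s.
The descending-branch root is 4.274 s.

4.27 s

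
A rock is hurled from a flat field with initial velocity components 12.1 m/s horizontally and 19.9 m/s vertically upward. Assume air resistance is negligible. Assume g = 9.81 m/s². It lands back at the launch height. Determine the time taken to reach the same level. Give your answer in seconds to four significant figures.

4.057 s

It returns to y = 0 when t = 2 v_y0 / g = 2(19.90)/9.81 = 4.057 s.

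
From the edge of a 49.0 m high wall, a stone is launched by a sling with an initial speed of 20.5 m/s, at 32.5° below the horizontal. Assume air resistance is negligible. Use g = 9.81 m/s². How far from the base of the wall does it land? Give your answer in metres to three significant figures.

38.6 m

Resolve: vₓ = 20.50 cos 32.5° = 17.29 m/s and v_y0 = −11.01 m/s (downward).
Vertical motion (up positive, ground at y = 0): 4.905 t² − (−11.01) t − 49.0 = 0, so t = (−11.01 + √(11.01² + 2·9.81·49.0)) / 9.81 = (−11.01 + 32.90) / 9.81 = 2.231 s.
Horizontal distance: R = vₓ t = 17.29 × 2.231 = 38.58 m.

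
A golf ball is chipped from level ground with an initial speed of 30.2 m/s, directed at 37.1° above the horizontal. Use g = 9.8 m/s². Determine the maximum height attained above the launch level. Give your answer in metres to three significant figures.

Components: vₓ = 30.20 cos 37.1° = 24.09 m/s, v_y0 = 30.20 sin 37.1° = 18.22 m/s.
Maximum height: H = v_y0² / (2g) = 18.22² / (2 × 9.80) = 16.93 m.

16.9 m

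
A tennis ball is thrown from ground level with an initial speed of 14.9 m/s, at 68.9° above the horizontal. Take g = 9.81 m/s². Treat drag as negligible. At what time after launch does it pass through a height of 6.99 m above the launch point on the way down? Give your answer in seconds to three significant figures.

Horizontal component vₓ = 14.90 cos 68.9° = 5.364 m/s; vertical v_y0 = 14.90 sin 68.9° = 13.90 m/s.
Set y = v_y0 t − ½ g t² = 6.99: 4.905 t² − 13.90 t + 6.99 = 0.
t = [13.90 ± √(13.90² − 2·9.81·6.99)] / 9.81 = (13.90 ± 7.490) / 9.81, so t = 0.6536 s or t = 2.180 s.
The descending-branch root is 2.180 s.

2.18 s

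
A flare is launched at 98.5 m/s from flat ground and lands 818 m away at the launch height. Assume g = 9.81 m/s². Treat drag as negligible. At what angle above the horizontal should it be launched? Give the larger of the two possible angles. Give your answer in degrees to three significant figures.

R = v₀² sin 2θ / g gives sin 2θ = gR/v₀² = 9.81·818/98.5² = 0.8271.
2θ = 55.80° or 180° − 55.80° = 124.2°, so θ = 27.90° or 62.10°.
The larger angle is 62.10°.

62.1°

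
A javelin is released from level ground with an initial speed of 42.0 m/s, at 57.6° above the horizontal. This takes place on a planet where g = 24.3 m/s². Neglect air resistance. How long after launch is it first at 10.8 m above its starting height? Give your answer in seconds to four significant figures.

0.3454 s

Components: vₓ = 42.00 cos 57.6° = 22.50 m/s, v_y0 = 42.00 sin 57.6° = 35.46 m/s.
Height y(t) = 35.46 t − 12.15 t² = 10.8 gives 12.15 t² − 35.46 t + 10.8 = 0.
t = [35.46 ± √(35.46² − 2·24.3·10.8)] / 24.3 = (35.46 ± 27.07) / 24.3, so t = 0.3454 s or t = 2.573 s.
The first (ascending) time is 0.3454 s.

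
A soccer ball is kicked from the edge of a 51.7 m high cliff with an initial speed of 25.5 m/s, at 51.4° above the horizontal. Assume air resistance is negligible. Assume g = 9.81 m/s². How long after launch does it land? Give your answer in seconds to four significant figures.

Resolve: vₓ = 25.50 cos 51.4° = 15.91 m/s and v_y0 = 25.50 sin 51.4° = 19.93 m/s.
The projectile lands when y = 51.7 + (19.93) t − ½·9.81·t² = 0. Positive root: t = (19.93 + √(19.93² + 2·9.81·51.7)) / 9.81 = (19.93 + 37.57) / 9.81 = 5.861 s.

5.861 s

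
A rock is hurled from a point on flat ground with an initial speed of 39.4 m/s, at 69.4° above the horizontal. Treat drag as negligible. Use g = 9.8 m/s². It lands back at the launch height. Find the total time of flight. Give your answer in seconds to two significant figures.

vₓ = 39.40 cos 69.4° = 13.86 m/s; v_y0 = 39.40 sin 69.4° = 36.88 m/s.
Landing at launch height ⇒ T = 2 v_y0 / g = 2 × 36.88 / 9.80 = 7.527 s.

7.5 s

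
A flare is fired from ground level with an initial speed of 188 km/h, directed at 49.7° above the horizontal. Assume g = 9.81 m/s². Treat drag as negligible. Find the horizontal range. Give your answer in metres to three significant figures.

274 m

Convert: 188 km/h = 188/3.6 = 52.22 m/s.
Components: vₓ = 52.22 cos 49.7° = 33.78 m/s, v_y0 = 52.22 sin 49.7° = 39.83 m/s.
Flight time T = 2 v_y0 / g = 8.120 s.
Range: R = vₓ T = 33.78 × 8.120 = 274.3 m.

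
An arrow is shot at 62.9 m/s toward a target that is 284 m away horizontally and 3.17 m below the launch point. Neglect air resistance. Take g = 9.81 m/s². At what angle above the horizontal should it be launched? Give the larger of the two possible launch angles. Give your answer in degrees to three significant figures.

Trajectory: y = x tanθ − g x² (1 + tan²θ)/(2v₀²). With x = 284, y = −3.17, v₀ = 62.9, g = 9.81:
99.99 tan²θ − 284 tanθ + (96.82) = 0.
tanθ = [284 ± √(284² − 4 × 99.99 × (96.82))] / (2 × 99.99) = (284 ± 204.8) / 200.0, giving tanθ = 0.3962 or 2.444.
θ = 21.61° or 67.75°; the larger is 67.75°.

67.7°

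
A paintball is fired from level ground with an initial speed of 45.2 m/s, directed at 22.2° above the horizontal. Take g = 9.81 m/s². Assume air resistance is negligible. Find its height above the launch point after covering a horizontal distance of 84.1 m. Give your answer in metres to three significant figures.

14.5 m

Resolve: vₓ = 45.20 cos 22.2° = 41.85 m/s and v_y0 = 45.20 sin 22.2° = 17.08 m/s.
Time to reach x = 84.1 m: t = x/vₓ = 84.1/41.85 = 2.010 s.
Height: y = v_y0 t − ½ g t² = 17.08 × 2.010 − 4.905 × 2.010² = 34.32 − 19.81 = 14.51 m.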